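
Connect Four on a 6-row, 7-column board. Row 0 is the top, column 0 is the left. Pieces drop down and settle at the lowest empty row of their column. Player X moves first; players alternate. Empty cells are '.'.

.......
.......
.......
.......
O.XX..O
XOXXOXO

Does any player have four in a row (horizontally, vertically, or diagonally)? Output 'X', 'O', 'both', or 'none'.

none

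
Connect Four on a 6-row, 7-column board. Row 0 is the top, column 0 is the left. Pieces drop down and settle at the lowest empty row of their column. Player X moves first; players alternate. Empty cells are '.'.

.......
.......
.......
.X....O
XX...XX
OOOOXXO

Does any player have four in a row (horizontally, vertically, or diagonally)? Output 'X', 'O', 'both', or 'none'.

O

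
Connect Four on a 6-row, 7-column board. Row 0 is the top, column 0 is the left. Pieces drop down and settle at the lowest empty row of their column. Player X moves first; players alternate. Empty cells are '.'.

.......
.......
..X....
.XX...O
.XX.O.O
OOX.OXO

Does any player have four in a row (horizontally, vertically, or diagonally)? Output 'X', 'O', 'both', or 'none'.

X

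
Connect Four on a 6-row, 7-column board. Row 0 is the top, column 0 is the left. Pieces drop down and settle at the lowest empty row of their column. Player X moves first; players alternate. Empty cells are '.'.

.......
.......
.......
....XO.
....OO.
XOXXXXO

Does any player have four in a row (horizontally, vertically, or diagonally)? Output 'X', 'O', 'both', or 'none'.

X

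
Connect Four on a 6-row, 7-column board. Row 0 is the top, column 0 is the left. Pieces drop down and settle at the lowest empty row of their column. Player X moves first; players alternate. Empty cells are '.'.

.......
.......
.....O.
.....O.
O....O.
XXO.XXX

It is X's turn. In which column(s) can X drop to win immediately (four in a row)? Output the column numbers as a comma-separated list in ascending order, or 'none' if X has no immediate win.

Answer: 3

Derivation:
col 0: drop X → no win
col 1: drop X → no win
col 2: drop X → no win
col 3: drop X → WIN!
col 4: drop X → no win
col 5: drop X → no win
col 6: drop X → no win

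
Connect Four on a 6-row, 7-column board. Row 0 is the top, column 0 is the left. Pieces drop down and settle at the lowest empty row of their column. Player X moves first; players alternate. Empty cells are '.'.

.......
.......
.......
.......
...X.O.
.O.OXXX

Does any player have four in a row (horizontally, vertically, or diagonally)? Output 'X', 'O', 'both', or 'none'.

none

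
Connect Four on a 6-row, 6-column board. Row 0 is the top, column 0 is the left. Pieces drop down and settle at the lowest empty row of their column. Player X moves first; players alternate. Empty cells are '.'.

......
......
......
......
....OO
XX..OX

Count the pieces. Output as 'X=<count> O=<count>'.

X=3 O=3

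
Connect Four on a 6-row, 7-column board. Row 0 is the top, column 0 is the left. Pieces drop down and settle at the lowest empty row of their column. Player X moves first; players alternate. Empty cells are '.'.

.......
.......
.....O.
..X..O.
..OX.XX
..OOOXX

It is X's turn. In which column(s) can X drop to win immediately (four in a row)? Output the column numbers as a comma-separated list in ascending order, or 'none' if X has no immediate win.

Answer: 4

Derivation:
col 0: drop X → no win
col 1: drop X → no win
col 2: drop X → no win
col 3: drop X → no win
col 4: drop X → WIN!
col 5: drop X → no win
col 6: drop X → no win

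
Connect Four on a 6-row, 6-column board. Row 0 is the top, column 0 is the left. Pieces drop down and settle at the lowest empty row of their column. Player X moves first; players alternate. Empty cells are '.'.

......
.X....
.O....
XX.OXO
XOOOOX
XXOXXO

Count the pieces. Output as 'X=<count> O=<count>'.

X=10 O=9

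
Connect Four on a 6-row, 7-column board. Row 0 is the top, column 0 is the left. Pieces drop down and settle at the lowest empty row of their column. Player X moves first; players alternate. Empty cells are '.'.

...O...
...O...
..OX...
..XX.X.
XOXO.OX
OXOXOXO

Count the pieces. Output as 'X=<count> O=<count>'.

X=10 O=10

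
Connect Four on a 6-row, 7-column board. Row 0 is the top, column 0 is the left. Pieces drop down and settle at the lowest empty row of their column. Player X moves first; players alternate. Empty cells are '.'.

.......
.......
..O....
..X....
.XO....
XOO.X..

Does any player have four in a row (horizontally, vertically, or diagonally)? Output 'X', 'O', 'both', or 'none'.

none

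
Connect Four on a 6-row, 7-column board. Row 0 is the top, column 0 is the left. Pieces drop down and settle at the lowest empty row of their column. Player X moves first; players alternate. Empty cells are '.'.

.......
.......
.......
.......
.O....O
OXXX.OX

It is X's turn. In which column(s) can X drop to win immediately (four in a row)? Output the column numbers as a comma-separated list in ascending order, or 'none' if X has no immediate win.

col 0: drop X → no win
col 1: drop X → no win
col 2: drop X → no win
col 3: drop X → no win
col 4: drop X → WIN!
col 5: drop X → no win
col 6: drop X → no win

Answer: 4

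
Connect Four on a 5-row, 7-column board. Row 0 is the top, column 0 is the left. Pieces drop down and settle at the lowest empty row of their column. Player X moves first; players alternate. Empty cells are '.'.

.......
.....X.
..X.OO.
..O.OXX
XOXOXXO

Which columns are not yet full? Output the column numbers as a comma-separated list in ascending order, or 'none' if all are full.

col 0: top cell = '.' → open
col 1: top cell = '.' → open
col 2: top cell = '.' → open
col 3: top cell = '.' → open
col 4: top cell = '.' → open
col 5: top cell = '.' → open
col 6: top cell = '.' → open

Answer: 0,1,2,3,4,5,6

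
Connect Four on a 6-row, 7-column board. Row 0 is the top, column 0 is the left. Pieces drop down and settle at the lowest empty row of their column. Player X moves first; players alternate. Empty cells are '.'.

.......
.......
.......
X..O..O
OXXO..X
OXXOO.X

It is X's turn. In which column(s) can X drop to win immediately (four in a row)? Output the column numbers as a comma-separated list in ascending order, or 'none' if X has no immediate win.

Answer: none

Derivation:
col 0: drop X → no win
col 1: drop X → no win
col 2: drop X → no win
col 3: drop X → no win
col 4: drop X → no win
col 5: drop X → no win
col 6: drop X → no win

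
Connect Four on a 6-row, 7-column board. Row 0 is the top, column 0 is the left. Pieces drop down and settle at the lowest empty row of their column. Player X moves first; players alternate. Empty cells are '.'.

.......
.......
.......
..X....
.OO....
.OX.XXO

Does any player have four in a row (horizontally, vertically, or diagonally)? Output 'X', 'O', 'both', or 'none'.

none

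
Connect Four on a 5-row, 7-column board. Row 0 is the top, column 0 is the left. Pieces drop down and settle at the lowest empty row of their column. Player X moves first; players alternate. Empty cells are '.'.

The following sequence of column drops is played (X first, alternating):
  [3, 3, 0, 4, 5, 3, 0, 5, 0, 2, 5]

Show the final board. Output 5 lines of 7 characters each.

Answer: .......
.......
X..O.X.
X..O.O.
X.OXOX.

Derivation:
Move 1: X drops in col 3, lands at row 4
Move 2: O drops in col 3, lands at row 3
Move 3: X drops in col 0, lands at row 4
Move 4: O drops in col 4, lands at row 4
Move 5: X drops in col 5, lands at row 4
Move 6: O drops in col 3, lands at row 2
Move 7: X drops in col 0, lands at row 3
Move 8: O drops in col 5, lands at row 3
Move 9: X drops in col 0, lands at row 2
Move 10: O drops in col 2, lands at row 4
Move 11: X drops in col 5, lands at row 2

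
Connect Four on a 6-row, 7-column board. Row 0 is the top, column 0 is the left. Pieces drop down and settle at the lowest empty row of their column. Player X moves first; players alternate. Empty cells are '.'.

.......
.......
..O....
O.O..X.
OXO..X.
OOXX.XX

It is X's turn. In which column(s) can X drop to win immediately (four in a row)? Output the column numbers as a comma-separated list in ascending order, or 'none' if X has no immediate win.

col 0: drop X → no win
col 1: drop X → no win
col 2: drop X → no win
col 3: drop X → no win
col 4: drop X → WIN!
col 5: drop X → WIN!
col 6: drop X → no win

Answer: 4,5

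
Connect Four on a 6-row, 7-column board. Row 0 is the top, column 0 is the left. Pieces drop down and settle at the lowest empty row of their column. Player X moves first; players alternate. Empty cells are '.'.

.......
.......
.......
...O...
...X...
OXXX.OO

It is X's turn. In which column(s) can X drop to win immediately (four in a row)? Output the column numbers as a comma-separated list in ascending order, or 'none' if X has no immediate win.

Answer: 4

Derivation:
col 0: drop X → no win
col 1: drop X → no win
col 2: drop X → no win
col 3: drop X → no win
col 4: drop X → WIN!
col 5: drop X → no win
col 6: drop X → no win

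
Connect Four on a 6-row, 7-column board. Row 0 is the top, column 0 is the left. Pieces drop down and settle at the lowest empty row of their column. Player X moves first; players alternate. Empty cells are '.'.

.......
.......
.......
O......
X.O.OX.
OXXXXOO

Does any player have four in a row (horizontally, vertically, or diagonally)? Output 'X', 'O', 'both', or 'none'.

X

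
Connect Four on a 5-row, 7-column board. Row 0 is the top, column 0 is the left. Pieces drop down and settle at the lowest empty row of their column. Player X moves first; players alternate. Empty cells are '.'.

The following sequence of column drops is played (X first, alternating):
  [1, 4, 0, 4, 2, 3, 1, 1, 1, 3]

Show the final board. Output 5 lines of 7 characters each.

Move 1: X drops in col 1, lands at row 4
Move 2: O drops in col 4, lands at row 4
Move 3: X drops in col 0, lands at row 4
Move 4: O drops in col 4, lands at row 3
Move 5: X drops in col 2, lands at row 4
Move 6: O drops in col 3, lands at row 4
Move 7: X drops in col 1, lands at row 3
Move 8: O drops in col 1, lands at row 2
Move 9: X drops in col 1, lands at row 1
Move 10: O drops in col 3, lands at row 3

Answer: .......
.X.....
.O.....
.X.OO..
XXXOO..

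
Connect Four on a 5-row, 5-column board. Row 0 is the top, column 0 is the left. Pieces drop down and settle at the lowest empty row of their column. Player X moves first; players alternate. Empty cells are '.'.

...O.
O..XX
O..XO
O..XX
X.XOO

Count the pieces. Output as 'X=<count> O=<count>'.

X=7 O=7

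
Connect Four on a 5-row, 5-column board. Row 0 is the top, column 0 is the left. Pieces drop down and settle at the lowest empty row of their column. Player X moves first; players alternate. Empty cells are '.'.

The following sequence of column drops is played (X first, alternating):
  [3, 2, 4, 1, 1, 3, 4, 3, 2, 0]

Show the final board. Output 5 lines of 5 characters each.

Answer: .....
.....
...O.
.XXOX
OOOXX

Derivation:
Move 1: X drops in col 3, lands at row 4
Move 2: O drops in col 2, lands at row 4
Move 3: X drops in col 4, lands at row 4
Move 4: O drops in col 1, lands at row 4
Move 5: X drops in col 1, lands at row 3
Move 6: O drops in col 3, lands at row 3
Move 7: X drops in col 4, lands at row 3
Move 8: O drops in col 3, lands at row 2
Move 9: X drops in col 2, lands at row 3
Move 10: O drops in col 0, lands at row 4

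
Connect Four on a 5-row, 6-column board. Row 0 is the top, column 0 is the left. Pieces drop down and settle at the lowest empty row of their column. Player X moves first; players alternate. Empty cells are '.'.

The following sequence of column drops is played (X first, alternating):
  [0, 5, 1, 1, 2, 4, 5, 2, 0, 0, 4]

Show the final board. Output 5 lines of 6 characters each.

Answer: ......
......
O.....
XOO.XX
XXX.OO

Derivation:
Move 1: X drops in col 0, lands at row 4
Move 2: O drops in col 5, lands at row 4
Move 3: X drops in col 1, lands at row 4
Move 4: O drops in col 1, lands at row 3
Move 5: X drops in col 2, lands at row 4
Move 6: O drops in col 4, lands at row 4
Move 7: X drops in col 5, lands at row 3
Move 8: O drops in col 2, lands at row 3
Move 9: X drops in col 0, lands at row 3
Move 10: O drops in col 0, lands at row 2
Move 11: X drops in col 4, lands at row 3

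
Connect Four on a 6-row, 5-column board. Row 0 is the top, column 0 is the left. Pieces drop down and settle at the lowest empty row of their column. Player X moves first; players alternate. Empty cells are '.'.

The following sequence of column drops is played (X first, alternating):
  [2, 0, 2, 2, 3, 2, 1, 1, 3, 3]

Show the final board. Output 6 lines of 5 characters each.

Move 1: X drops in col 2, lands at row 5
Move 2: O drops in col 0, lands at row 5
Move 3: X drops in col 2, lands at row 4
Move 4: O drops in col 2, lands at row 3
Move 5: X drops in col 3, lands at row 5
Move 6: O drops in col 2, lands at row 2
Move 7: X drops in col 1, lands at row 5
Move 8: O drops in col 1, lands at row 4
Move 9: X drops in col 3, lands at row 4
Move 10: O drops in col 3, lands at row 3

Answer: .....
.....
..O..
..OO.
.OXX.
OXXX.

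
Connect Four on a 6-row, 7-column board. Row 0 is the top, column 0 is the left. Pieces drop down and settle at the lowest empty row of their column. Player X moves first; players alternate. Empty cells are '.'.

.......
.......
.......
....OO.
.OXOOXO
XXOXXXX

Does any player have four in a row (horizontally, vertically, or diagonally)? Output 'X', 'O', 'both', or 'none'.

X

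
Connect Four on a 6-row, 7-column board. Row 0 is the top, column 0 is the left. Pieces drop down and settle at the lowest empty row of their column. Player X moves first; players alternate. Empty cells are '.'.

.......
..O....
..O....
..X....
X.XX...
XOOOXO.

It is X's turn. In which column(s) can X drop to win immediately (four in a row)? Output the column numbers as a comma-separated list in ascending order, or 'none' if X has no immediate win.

Answer: 1

Derivation:
col 0: drop X → no win
col 1: drop X → WIN!
col 2: drop X → no win
col 3: drop X → no win
col 4: drop X → no win
col 5: drop X → no win
col 6: drop X → no win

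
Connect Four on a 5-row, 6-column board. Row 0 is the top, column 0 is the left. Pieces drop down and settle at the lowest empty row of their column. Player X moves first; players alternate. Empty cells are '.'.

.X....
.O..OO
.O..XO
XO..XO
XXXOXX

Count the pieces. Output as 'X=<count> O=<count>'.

X=9 O=8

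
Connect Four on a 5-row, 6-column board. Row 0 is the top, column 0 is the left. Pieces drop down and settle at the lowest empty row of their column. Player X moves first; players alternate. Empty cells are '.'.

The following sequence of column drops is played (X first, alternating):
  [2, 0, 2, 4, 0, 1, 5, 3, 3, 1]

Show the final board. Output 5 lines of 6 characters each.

Answer: ......
......
......
XOXX..
OOXOOX

Derivation:
Move 1: X drops in col 2, lands at row 4
Move 2: O drops in col 0, lands at row 4
Move 3: X drops in col 2, lands at row 3
Move 4: O drops in col 4, lands at row 4
Move 5: X drops in col 0, lands at row 3
Move 6: O drops in col 1, lands at row 4
Move 7: X drops in col 5, lands at row 4
Move 8: O drops in col 3, lands at row 4
Move 9: X drops in col 3, lands at row 3
Move 10: O drops in col 1, lands at row 3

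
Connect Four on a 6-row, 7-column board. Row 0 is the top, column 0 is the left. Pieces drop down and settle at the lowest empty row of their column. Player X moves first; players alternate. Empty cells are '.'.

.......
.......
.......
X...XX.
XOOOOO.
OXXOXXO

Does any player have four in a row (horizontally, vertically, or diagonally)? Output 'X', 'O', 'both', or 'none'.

O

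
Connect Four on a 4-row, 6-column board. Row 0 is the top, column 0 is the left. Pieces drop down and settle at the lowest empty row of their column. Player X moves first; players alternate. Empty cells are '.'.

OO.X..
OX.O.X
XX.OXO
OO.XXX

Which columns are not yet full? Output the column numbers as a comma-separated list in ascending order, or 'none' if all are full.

Answer: 2,4,5

Derivation:
col 0: top cell = 'O' → FULL
col 1: top cell = 'O' → FULL
col 2: top cell = '.' → open
col 3: top cell = 'X' → FULL
col 4: top cell = '.' → open
col 5: top cell = '.' → open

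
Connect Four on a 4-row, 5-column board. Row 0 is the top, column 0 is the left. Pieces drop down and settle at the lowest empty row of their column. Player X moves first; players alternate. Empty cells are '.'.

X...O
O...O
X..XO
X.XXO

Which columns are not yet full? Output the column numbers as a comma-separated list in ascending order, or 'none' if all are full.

Answer: 1,2,3

Derivation:
col 0: top cell = 'X' → FULL
col 1: top cell = '.' → open
col 2: top cell = '.' → open
col 3: top cell = '.' → open
col 4: top cell = 'O' → FULL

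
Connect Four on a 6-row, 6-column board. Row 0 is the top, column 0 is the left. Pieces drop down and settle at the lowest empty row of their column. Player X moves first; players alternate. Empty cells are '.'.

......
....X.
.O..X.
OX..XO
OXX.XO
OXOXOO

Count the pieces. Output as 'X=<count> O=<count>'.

X=9 O=9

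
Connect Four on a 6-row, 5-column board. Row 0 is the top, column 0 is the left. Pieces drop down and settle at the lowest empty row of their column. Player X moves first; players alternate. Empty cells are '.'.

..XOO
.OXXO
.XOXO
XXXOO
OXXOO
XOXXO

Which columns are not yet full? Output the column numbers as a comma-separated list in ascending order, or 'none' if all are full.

Answer: 0,1

Derivation:
col 0: top cell = '.' → open
col 1: top cell = '.' → open
col 2: top cell = 'X' → FULL
col 3: top cell = 'O' → FULL
col 4: top cell = 'O' → FULL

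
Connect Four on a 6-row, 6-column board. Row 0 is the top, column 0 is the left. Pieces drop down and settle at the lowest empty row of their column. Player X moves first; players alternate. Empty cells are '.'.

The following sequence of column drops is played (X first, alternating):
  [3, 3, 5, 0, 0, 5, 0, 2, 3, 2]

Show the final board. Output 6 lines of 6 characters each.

Move 1: X drops in col 3, lands at row 5
Move 2: O drops in col 3, lands at row 4
Move 3: X drops in col 5, lands at row 5
Move 4: O drops in col 0, lands at row 5
Move 5: X drops in col 0, lands at row 4
Move 6: O drops in col 5, lands at row 4
Move 7: X drops in col 0, lands at row 3
Move 8: O drops in col 2, lands at row 5
Move 9: X drops in col 3, lands at row 3
Move 10: O drops in col 2, lands at row 4

Answer: ......
......
......
X..X..
X.OO.O
O.OX.X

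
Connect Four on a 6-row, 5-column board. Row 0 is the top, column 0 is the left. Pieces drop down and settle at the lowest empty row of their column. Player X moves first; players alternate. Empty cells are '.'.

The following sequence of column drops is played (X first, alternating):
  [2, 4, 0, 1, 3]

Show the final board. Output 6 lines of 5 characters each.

Move 1: X drops in col 2, lands at row 5
Move 2: O drops in col 4, lands at row 5
Move 3: X drops in col 0, lands at row 5
Move 4: O drops in col 1, lands at row 5
Move 5: X drops in col 3, lands at row 5

Answer: .....
.....
.....
.....
.....
XOXXO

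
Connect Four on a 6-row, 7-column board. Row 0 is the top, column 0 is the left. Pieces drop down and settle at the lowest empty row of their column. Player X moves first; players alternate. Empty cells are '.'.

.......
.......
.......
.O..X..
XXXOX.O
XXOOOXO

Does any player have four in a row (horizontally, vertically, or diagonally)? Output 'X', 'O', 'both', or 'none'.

none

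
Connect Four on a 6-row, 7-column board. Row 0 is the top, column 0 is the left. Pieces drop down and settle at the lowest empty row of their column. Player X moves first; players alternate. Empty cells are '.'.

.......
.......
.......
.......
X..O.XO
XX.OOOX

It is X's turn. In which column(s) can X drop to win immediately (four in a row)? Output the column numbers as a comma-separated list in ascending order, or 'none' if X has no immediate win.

col 0: drop X → no win
col 1: drop X → no win
col 2: drop X → no win
col 3: drop X → no win
col 4: drop X → no win
col 5: drop X → no win
col 6: drop X → no win

Answer: none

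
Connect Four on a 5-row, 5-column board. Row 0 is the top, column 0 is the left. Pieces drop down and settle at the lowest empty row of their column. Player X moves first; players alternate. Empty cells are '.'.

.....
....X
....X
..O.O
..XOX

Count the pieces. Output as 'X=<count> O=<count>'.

X=4 O=3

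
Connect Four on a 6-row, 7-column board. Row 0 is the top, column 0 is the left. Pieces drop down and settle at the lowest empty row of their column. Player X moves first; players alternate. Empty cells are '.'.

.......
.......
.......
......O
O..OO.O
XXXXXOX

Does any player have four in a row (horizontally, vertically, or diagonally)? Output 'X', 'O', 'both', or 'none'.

X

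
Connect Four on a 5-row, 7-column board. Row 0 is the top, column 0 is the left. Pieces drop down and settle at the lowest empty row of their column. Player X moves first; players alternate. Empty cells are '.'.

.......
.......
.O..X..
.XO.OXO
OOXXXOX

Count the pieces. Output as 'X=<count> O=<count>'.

X=7 O=7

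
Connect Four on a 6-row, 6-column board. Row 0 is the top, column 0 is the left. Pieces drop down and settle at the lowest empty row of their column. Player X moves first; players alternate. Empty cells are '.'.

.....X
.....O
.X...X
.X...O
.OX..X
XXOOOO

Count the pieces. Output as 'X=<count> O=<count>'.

X=8 O=7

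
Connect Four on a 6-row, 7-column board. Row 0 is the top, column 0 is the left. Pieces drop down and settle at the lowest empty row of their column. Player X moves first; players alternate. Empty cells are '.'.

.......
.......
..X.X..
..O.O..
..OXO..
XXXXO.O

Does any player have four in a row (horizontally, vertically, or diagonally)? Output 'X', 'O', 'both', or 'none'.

X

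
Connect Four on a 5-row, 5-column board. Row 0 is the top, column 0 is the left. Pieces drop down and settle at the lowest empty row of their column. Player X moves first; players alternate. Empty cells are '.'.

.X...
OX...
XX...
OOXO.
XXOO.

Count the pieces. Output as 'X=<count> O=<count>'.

X=7 O=6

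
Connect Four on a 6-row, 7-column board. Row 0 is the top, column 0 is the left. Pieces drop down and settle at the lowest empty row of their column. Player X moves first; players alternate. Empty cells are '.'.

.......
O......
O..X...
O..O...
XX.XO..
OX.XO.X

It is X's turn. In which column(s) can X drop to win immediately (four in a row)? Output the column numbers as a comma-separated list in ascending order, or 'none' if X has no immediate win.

Answer: none

Derivation:
col 0: drop X → no win
col 1: drop X → no win
col 2: drop X → no win
col 3: drop X → no win
col 4: drop X → no win
col 5: drop X → no win
col 6: drop X → no win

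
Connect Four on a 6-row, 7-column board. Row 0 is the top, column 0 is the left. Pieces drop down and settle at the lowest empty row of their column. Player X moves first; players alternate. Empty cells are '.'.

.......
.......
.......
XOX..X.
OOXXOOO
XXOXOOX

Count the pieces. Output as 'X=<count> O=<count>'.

X=9 O=9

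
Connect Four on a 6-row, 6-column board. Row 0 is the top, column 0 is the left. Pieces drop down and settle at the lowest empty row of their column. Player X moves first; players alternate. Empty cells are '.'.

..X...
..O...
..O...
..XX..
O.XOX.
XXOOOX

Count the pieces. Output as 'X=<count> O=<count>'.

X=8 O=7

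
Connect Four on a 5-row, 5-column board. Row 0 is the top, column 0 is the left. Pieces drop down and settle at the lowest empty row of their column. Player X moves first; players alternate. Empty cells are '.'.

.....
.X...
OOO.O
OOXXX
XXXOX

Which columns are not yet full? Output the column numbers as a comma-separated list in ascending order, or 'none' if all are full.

col 0: top cell = '.' → open
col 1: top cell = '.' → open
col 2: top cell = '.' → open
col 3: top cell = '.' → open
col 4: top cell = '.' → open

Answer: 0,1,2,3,4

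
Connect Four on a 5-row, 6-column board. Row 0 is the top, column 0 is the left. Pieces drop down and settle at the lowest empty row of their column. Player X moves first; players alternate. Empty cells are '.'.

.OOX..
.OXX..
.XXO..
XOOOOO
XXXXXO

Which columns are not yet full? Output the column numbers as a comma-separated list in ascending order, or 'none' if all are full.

col 0: top cell = '.' → open
col 1: top cell = 'O' → FULL
col 2: top cell = 'O' → FULL
col 3: top cell = 'X' → FULL
col 4: top cell = '.' → open
col 5: top cell = '.' → open

Answer: 0,4,5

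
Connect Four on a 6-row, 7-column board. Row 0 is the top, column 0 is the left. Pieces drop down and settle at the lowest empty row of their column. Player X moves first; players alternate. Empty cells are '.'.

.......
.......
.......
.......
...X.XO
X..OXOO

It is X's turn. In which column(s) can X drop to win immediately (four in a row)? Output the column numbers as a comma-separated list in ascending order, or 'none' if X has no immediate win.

Answer: none

Derivation:
col 0: drop X → no win
col 1: drop X → no win
col 2: drop X → no win
col 3: drop X → no win
col 4: drop X → no win
col 5: drop X → no win
col 6: drop X → no win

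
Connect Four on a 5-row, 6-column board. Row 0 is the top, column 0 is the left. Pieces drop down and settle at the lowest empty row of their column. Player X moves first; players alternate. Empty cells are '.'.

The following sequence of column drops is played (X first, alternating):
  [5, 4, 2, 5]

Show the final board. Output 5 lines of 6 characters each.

Answer: ......
......
......
.....O
..X.OX

Derivation:
Move 1: X drops in col 5, lands at row 4
Move 2: O drops in col 4, lands at row 4
Move 3: X drops in col 2, lands at row 4
Move 4: O drops in col 5, lands at row 3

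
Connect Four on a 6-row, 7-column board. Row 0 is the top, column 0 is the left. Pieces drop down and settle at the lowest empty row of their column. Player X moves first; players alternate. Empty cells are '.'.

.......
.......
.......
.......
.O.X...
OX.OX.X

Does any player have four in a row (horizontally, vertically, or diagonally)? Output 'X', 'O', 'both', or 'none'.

none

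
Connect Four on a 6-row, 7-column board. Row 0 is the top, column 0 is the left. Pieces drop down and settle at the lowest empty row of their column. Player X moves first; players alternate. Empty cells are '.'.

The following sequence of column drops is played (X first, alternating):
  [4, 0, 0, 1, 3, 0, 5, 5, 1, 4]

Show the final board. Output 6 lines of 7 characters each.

Move 1: X drops in col 4, lands at row 5
Move 2: O drops in col 0, lands at row 5
Move 3: X drops in col 0, lands at row 4
Move 4: O drops in col 1, lands at row 5
Move 5: X drops in col 3, lands at row 5
Move 6: O drops in col 0, lands at row 3
Move 7: X drops in col 5, lands at row 5
Move 8: O drops in col 5, lands at row 4
Move 9: X drops in col 1, lands at row 4
Move 10: O drops in col 4, lands at row 4

Answer: .......
.......
.......
O......
XX..OO.
OO.XXX.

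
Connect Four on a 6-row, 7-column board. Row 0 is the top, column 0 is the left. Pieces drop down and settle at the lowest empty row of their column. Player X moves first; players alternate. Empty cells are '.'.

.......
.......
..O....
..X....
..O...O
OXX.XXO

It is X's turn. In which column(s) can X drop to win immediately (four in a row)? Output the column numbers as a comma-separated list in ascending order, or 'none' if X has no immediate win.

col 0: drop X → no win
col 1: drop X → no win
col 2: drop X → no win
col 3: drop X → WIN!
col 4: drop X → no win
col 5: drop X → no win
col 6: drop X → no win

Answer: 3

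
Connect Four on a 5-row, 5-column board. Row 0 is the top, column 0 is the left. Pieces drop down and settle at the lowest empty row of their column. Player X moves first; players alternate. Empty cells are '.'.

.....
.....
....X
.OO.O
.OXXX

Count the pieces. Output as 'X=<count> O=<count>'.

X=4 O=4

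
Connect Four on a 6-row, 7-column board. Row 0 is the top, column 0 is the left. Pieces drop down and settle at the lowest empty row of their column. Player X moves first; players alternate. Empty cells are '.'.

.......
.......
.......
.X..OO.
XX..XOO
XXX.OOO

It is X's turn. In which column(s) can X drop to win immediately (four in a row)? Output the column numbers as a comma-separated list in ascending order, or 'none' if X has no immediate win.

col 0: drop X → no win
col 1: drop X → WIN!
col 2: drop X → no win
col 3: drop X → WIN!
col 4: drop X → no win
col 5: drop X → no win
col 6: drop X → no win

Answer: 1,3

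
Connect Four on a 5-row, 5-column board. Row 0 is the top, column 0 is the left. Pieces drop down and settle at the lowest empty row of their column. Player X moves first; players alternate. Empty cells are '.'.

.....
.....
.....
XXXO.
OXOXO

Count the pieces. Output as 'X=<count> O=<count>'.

X=5 O=4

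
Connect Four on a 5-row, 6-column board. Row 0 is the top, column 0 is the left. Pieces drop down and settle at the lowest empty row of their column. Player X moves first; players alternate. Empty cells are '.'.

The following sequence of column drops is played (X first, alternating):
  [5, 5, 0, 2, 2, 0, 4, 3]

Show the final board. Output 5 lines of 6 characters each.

Move 1: X drops in col 5, lands at row 4
Move 2: O drops in col 5, lands at row 3
Move 3: X drops in col 0, lands at row 4
Move 4: O drops in col 2, lands at row 4
Move 5: X drops in col 2, lands at row 3
Move 6: O drops in col 0, lands at row 3
Move 7: X drops in col 4, lands at row 4
Move 8: O drops in col 3, lands at row 4

Answer: ......
......
......
O.X..O
X.OOXX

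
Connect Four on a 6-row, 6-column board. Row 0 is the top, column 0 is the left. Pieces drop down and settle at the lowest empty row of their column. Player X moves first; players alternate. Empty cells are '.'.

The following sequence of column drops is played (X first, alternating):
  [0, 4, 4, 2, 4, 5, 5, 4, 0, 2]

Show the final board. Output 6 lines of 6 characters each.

Move 1: X drops in col 0, lands at row 5
Move 2: O drops in col 4, lands at row 5
Move 3: X drops in col 4, lands at row 4
Move 4: O drops in col 2, lands at row 5
Move 5: X drops in col 4, lands at row 3
Move 6: O drops in col 5, lands at row 5
Move 7: X drops in col 5, lands at row 4
Move 8: O drops in col 4, lands at row 2
Move 9: X drops in col 0, lands at row 4
Move 10: O drops in col 2, lands at row 4

Answer: ......
......
....O.
....X.
X.O.XX
X.O.OO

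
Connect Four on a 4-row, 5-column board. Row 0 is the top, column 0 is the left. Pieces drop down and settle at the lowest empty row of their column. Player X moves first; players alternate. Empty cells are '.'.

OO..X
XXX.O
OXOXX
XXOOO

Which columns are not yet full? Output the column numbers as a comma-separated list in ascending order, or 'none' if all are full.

Answer: 2,3

Derivation:
col 0: top cell = 'O' → FULL
col 1: top cell = 'O' → FULL
col 2: top cell = '.' → open
col 3: top cell = '.' → open
col 4: top cell = 'X' → FULL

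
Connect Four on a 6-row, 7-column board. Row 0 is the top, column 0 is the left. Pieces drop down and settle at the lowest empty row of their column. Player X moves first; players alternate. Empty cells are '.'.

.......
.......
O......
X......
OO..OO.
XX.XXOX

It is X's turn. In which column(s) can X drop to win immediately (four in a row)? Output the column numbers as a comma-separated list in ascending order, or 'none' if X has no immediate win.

col 0: drop X → no win
col 1: drop X → no win
col 2: drop X → WIN!
col 3: drop X → no win
col 4: drop X → no win
col 5: drop X → no win
col 6: drop X → no win

Answer: 2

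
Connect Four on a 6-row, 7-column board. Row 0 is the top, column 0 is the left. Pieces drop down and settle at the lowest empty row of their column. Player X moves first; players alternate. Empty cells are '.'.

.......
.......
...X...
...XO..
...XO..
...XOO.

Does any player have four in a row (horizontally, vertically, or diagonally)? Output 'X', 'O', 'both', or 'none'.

X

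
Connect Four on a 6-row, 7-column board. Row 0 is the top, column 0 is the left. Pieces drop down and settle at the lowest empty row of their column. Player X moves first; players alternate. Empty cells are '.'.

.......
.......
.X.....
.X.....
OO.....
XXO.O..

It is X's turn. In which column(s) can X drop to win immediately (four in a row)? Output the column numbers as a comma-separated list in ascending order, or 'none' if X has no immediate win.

col 0: drop X → no win
col 1: drop X → no win
col 2: drop X → no win
col 3: drop X → no win
col 4: drop X → no win
col 5: drop X → no win
col 6: drop X → no win

Answer: none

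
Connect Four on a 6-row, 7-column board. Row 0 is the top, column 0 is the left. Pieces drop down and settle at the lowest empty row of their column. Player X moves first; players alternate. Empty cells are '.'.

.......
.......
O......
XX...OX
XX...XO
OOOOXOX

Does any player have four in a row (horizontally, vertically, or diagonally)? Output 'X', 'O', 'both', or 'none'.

O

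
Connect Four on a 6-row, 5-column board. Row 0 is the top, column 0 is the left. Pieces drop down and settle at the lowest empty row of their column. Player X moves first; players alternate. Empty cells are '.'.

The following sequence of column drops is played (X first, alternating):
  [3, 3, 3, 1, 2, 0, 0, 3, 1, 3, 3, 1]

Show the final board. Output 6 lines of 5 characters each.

Move 1: X drops in col 3, lands at row 5
Move 2: O drops in col 3, lands at row 4
Move 3: X drops in col 3, lands at row 3
Move 4: O drops in col 1, lands at row 5
Move 5: X drops in col 2, lands at row 5
Move 6: O drops in col 0, lands at row 5
Move 7: X drops in col 0, lands at row 4
Move 8: O drops in col 3, lands at row 2
Move 9: X drops in col 1, lands at row 4
Move 10: O drops in col 3, lands at row 1
Move 11: X drops in col 3, lands at row 0
Move 12: O drops in col 1, lands at row 3

Answer: ...X.
...O.
...O.
.O.X.
XX.O.
OOXX.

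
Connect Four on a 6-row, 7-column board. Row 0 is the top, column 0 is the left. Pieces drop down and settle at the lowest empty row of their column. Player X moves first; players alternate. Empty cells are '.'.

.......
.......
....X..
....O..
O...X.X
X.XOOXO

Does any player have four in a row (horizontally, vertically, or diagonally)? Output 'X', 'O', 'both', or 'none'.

none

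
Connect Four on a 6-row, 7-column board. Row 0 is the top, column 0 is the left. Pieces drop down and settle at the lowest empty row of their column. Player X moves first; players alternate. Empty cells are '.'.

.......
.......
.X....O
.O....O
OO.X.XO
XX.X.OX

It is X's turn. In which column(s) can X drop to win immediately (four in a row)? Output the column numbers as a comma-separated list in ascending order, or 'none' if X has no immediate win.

col 0: drop X → no win
col 1: drop X → no win
col 2: drop X → WIN!
col 3: drop X → no win
col 4: drop X → no win
col 5: drop X → no win
col 6: drop X → no win

Answer: 2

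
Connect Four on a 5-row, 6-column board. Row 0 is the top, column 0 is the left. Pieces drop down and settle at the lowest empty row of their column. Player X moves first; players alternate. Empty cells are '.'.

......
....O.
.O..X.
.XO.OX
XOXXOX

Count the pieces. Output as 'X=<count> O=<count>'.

X=7 O=6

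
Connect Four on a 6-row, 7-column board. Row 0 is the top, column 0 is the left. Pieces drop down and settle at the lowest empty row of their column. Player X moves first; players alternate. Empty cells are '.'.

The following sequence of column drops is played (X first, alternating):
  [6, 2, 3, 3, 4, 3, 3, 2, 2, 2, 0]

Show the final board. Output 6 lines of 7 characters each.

Answer: .......
.......
..OX...
..XO...
..OO...
X.OXX.X

Derivation:
Move 1: X drops in col 6, lands at row 5
Move 2: O drops in col 2, lands at row 5
Move 3: X drops in col 3, lands at row 5
Move 4: O drops in col 3, lands at row 4
Move 5: X drops in col 4, lands at row 5
Move 6: O drops in col 3, lands at row 3
Move 7: X drops in col 3, lands at row 2
Move 8: O drops in col 2, lands at row 4
Move 9: X drops in col 2, lands at row 3
Move 10: O drops in col 2, lands at row 2
Move 11: X drops in col 0, lands at row 5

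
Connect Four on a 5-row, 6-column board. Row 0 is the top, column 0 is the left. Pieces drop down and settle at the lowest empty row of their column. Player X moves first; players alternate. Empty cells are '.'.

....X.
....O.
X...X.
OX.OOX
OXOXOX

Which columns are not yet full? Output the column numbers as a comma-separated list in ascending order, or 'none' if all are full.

col 0: top cell = '.' → open
col 1: top cell = '.' → open
col 2: top cell = '.' → open
col 3: top cell = '.' → open
col 4: top cell = 'X' → FULL
col 5: top cell = '.' → open

Answer: 0,1,2,3,5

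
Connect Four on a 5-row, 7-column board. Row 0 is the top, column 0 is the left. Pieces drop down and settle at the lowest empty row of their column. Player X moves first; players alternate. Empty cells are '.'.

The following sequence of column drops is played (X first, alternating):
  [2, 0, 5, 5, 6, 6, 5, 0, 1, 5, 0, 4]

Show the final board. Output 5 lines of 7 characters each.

Answer: .......
.....O.
X....X.
O....OO
OXX.OXX

Derivation:
Move 1: X drops in col 2, lands at row 4
Move 2: O drops in col 0, lands at row 4
Move 3: X drops in col 5, lands at row 4
Move 4: O drops in col 5, lands at row 3
Move 5: X drops in col 6, lands at row 4
Move 6: O drops in col 6, lands at row 3
Move 7: X drops in col 5, lands at row 2
Move 8: O drops in col 0, lands at row 3
Move 9: X drops in col 1, lands at row 4
Move 10: O drops in col 5, lands at row 1
Move 11: X drops in col 0, lands at row 2
Move 12: O drops in col 4, lands at row 4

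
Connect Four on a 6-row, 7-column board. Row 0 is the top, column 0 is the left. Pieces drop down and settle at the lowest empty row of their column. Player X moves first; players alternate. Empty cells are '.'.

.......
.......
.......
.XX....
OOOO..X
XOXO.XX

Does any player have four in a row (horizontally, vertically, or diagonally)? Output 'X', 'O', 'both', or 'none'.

O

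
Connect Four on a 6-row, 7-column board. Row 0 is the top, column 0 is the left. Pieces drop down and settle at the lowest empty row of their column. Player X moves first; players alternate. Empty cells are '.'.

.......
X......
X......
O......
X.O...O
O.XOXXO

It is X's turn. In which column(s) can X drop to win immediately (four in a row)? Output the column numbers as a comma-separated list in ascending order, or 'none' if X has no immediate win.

Answer: none

Derivation:
col 0: drop X → no win
col 1: drop X → no win
col 2: drop X → no win
col 3: drop X → no win
col 4: drop X → no win
col 5: drop X → no win
col 6: drop X → no win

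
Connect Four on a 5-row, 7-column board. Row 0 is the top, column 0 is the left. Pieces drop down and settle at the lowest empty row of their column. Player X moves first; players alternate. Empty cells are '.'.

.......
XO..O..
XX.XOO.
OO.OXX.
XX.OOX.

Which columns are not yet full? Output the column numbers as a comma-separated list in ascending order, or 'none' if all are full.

Answer: 0,1,2,3,4,5,6

Derivation:
col 0: top cell = '.' → open
col 1: top cell = '.' → open
col 2: top cell = '.' → open
col 3: top cell = '.' → open
col 4: top cell = '.' → open
col 5: top cell = '.' → open
col 6: top cell = '.' → open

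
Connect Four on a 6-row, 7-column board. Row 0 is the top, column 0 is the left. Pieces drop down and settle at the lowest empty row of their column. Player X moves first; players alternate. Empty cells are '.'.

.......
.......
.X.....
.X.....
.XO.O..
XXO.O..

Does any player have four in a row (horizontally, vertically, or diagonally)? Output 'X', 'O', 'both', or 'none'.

X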